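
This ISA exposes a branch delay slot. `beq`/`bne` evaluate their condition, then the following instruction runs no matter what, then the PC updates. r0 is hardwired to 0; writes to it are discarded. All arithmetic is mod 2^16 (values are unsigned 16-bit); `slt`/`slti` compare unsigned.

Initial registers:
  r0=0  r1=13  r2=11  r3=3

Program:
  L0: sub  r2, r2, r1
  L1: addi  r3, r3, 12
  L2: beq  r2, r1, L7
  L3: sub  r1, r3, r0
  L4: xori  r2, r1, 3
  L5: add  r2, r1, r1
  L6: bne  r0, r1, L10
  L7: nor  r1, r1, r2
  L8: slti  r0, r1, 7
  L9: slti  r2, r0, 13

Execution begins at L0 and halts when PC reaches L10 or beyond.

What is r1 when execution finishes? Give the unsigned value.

65504

#0 sub  r2, r2, r1 ; 0/13/65534/3
#1 addi  r3, r3, 12 ; 0/13/65534/15
#2 beq  r2, r1, L7 ; 0/13/65534/15 ; →fallthru
#3 sub  r1, r3, r0 ; 0/15/65534/15
#4 xori  r2, r1, 3 ; 0/15/12/15
#5 add  r2, r1, r1 ; 0/15/30/15
#6 bne  r0, r1, L10 ; 0/15/30/15 ; →target
#7 nor  r1, r1, r2 ; 0/65504/30/15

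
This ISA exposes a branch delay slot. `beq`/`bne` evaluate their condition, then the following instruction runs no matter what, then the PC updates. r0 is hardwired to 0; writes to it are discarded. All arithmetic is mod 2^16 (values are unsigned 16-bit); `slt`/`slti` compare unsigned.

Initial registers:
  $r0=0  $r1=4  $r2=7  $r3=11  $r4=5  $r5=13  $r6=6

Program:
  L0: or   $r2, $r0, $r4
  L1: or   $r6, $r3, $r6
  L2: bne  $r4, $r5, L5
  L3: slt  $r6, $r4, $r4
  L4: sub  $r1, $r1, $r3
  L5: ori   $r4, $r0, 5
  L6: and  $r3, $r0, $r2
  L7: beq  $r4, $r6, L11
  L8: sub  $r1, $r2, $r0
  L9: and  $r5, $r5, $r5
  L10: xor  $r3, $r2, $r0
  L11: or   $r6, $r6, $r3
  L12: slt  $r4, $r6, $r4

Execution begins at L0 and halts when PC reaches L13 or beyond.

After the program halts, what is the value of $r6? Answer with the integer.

5

[0] or   $r2, $r0, $r4  →  {$r0:0, $r1:4, $r2:5, $r3:11, $r4:5, $r5:13, $r6:6}
[1] or   $r6, $r3, $r6  →  {$r0:0, $r1:4, $r2:5, $r3:11, $r4:5, $r5:13, $r6:15}
[2] bne  $r4, $r5, L5  →  {$r0:0, $r1:4, $r2:5, $r3:11, $r4:5, $r5:13, $r6:15}  ⟨branch taken⟩
[3] slt  $r6, $r4, $r4  →  {$r0:0, $r1:4, $r2:5, $r3:11, $r4:5, $r5:13, $r6:0}
[5] ori   $r4, $r0, 5  →  {$r0:0, $r1:4, $r2:5, $r3:11, $r4:5, $r5:13, $r6:0}
[6] and  $r3, $r0, $r2  →  {$r0:0, $r1:4, $r2:5, $r3:0, $r4:5, $r5:13, $r6:0}
[7] beq  $r4, $r6, L11  →  {$r0:0, $r1:4, $r2:5, $r3:0, $r4:5, $r5:13, $r6:0}  ⟨branch fallthrough⟩
[8] sub  $r1, $r2, $r0  →  {$r0:0, $r1:5, $r2:5, $r3:0, $r4:5, $r5:13, $r6:0}
[9] and  $r5, $r5, $r5  →  {$r0:0, $r1:5, $r2:5, $r3:0, $r4:5, $r5:13, $r6:0}
[10] xor  $r3, $r2, $r0  →  {$r0:0, $r1:5, $r2:5, $r3:5, $r4:5, $r5:13, $r6:0}
[11] or   $r6, $r6, $r3  →  {$r0:0, $r1:5, $r2:5, $r3:5, $r4:5, $r5:13, $r6:5}
[12] slt  $r4, $r6, $r4  →  {$r0:0, $r1:5, $r2:5, $r3:5, $r4:0, $r5:13, $r6:5}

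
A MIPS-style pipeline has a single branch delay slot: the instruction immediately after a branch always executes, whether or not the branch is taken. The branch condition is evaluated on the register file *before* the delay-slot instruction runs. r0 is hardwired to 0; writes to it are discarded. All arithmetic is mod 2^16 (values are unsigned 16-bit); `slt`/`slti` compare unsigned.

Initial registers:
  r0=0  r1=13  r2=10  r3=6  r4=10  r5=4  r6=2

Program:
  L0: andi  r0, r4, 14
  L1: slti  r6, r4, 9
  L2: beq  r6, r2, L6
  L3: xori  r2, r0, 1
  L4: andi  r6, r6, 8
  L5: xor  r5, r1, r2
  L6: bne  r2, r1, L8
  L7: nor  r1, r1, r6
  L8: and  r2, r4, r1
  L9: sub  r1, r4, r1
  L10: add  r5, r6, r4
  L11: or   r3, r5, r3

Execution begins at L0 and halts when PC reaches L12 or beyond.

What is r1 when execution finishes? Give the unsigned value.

24

  step pc=0: andi  r0, r4, 14  regs=(0,13,10,6,10,4,2)
  step pc=1: slti  r6, r4, 9  regs=(0,13,10,6,10,4,0)
  step pc=2: beq  r6, r2, L6  cond=F  regs=(0,13,10,6,10,4,0)
  step pc=3: xori  r2, r0, 1  regs=(0,13,1,6,10,4,0)
  step pc=4: andi  r6, r6, 8  regs=(0,13,1,6,10,4,0)
  step pc=5: xor  r5, r1, r2  regs=(0,13,1,6,10,12,0)
  step pc=6: bne  r2, r1, L8  cond=T  regs=(0,13,1,6,10,12,0)
  step pc=7: nor  r1, r1, r6  regs=(0,65522,1,6,10,12,0)
  step pc=8: and  r2, r4, r1  regs=(0,65522,2,6,10,12,0)
  step pc=9: sub  r1, r4, r1  regs=(0,24,2,6,10,12,0)
  step pc=10: add  r5, r6, r4  regs=(0,24,2,6,10,10,0)
  step pc=11: or   r3, r5, r3  regs=(0,24,2,14,10,10,0)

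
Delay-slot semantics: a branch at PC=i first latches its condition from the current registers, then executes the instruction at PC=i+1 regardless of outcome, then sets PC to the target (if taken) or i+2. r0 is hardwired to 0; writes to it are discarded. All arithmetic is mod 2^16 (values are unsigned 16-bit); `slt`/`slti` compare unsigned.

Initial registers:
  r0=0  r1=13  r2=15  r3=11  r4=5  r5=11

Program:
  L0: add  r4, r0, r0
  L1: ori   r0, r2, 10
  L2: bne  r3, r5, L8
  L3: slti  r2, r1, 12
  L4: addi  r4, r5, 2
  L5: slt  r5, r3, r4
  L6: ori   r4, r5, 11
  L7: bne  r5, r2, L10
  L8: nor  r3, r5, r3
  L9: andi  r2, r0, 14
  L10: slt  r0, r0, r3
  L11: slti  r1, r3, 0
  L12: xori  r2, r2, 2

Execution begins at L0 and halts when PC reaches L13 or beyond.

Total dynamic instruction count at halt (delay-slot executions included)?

12

[0] add  r4, r0, r0  →  {r0:0, r1:13, r2:15, r3:11, r4:0, r5:11}
[1] ori   r0, r2, 10  →  {r0:0, r1:13, r2:15, r3:11, r4:0, r5:11}
[2] bne  r3, r5, L8  →  {r0:0, r1:13, r2:15, r3:11, r4:0, r5:11}  ⟨branch fallthrough⟩
[3] slti  r2, r1, 12  →  {r0:0, r1:13, r2:0, r3:11, r4:0, r5:11}
[4] addi  r4, r5, 2  →  {r0:0, r1:13, r2:0, r3:11, r4:13, r5:11}
[5] slt  r5, r3, r4  →  {r0:0, r1:13, r2:0, r3:11, r4:13, r5:1}
[6] ori   r4, r5, 11  →  {r0:0, r1:13, r2:0, r3:11, r4:11, r5:1}
[7] bne  r5, r2, L10  →  {r0:0, r1:13, r2:0, r3:11, r4:11, r5:1}  ⟨branch taken⟩
[8] nor  r3, r5, r3  →  {r0:0, r1:13, r2:0, r3:65524, r4:11, r5:1}
[10] slt  r0, r0, r3  →  {r0:0, r1:13, r2:0, r3:65524, r4:11, r5:1}
[11] slti  r1, r3, 0  →  {r0:0, r1:0, r2:0, r3:65524, r4:11, r5:1}
[12] xori  r2, r2, 2  →  {r0:0, r1:0, r2:2, r3:65524, r4:11, r5:1}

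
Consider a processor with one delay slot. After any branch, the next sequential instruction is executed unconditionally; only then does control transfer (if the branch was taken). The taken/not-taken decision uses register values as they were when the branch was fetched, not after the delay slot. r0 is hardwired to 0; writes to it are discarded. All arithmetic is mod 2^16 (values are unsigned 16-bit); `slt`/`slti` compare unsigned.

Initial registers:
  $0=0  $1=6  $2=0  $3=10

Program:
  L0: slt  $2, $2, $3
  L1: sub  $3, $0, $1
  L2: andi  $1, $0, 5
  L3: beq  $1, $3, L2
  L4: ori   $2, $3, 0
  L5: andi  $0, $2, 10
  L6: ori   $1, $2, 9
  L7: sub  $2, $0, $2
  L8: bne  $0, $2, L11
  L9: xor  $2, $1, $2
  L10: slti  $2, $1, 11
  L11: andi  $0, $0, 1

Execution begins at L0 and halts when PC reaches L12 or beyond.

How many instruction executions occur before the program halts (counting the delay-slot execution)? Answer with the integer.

PC=0  slt  $2, $2, $3        | $0=0 $1=6 $2=1 $3=10
PC=1  sub  $3, $0, $1        | $0=0 $1=6 $2=1 $3=65530
PC=2  andi  $1, $0, 5        | $0=0 $1=0 $2=1 $3=65530
PC=3  beq  $1, $3, L2        | $0=0 $1=0 $2=1 $3=65530  [not taken]
PC=4  ori   $2, $3, 0        | $0=0 $1=0 $2=65530 $3=65530
PC=5  andi  $0, $2, 10       | $0=0 $1=0 $2=65530 $3=65530
PC=6  ori   $1, $2, 9        | $0=0 $1=65531 $2=65530 $3=65530
PC=7  sub  $2, $0, $2        | $0=0 $1=65531 $2=6 $3=65530
PC=8  bne  $0, $2, L11       | $0=0 $1=65531 $2=6 $3=65530  [TAKEN]
PC=9  xor  $2, $1, $2        | $0=0 $1=65531 $2=65533 $3=65530
PC=11 andi  $0, $0, 1        | $0=0 $1=65531 $2=65533 $3=65530

11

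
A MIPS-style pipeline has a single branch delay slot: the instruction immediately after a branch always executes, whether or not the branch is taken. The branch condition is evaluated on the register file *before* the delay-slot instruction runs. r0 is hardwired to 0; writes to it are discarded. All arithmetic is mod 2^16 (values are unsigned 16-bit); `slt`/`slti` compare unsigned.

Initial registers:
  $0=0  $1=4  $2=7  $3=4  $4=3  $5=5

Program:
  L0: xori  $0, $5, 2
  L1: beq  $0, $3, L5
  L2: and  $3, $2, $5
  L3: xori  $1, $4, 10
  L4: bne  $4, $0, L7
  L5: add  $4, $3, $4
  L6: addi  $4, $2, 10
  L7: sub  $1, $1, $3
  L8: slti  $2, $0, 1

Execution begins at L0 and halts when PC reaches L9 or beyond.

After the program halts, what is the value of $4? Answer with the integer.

#0 xori  $0, $5, 2 ; 0/4/7/4/3/5
#1 beq  $0, $3, L5 ; 0/4/7/4/3/5 ; →fallthru
#2 and  $3, $2, $5 ; 0/4/7/5/3/5
#3 xori  $1, $4, 10 ; 0/9/7/5/3/5
#4 bne  $4, $0, L7 ; 0/9/7/5/3/5 ; →target
#5 add  $4, $3, $4 ; 0/9/7/5/8/5
#7 sub  $1, $1, $3 ; 0/4/7/5/8/5
#8 slti  $2, $0, 1 ; 0/4/1/5/8/5

8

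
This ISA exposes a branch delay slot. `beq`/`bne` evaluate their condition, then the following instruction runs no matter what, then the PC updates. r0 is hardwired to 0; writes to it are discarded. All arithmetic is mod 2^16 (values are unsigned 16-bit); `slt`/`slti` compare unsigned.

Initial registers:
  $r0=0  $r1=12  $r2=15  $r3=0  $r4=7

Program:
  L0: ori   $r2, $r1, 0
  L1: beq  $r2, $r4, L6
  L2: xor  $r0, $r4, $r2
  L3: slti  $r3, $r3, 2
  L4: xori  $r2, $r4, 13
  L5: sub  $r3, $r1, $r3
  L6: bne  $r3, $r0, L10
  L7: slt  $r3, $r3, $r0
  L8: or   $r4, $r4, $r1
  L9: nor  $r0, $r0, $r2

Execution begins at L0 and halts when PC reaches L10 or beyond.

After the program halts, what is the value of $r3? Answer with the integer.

0

  step pc=0: ori   $r2, $r1, 0  regs=(0,12,12,0,7)
  step pc=1: beq  $r2, $r4, L6  cond=F  regs=(0,12,12,0,7)
  step pc=2: xor  $r0, $r4, $r2  regs=(0,12,12,0,7)
  step pc=3: slti  $r3, $r3, 2  regs=(0,12,12,1,7)
  step pc=4: xori  $r2, $r4, 13  regs=(0,12,10,1,7)
  step pc=5: sub  $r3, $r1, $r3  regs=(0,12,10,11,7)
  step pc=6: bne  $r3, $r0, L10  cond=T  regs=(0,12,10,11,7)
  step pc=7: slt  $r3, $r3, $r0  regs=(0,12,10,0,7)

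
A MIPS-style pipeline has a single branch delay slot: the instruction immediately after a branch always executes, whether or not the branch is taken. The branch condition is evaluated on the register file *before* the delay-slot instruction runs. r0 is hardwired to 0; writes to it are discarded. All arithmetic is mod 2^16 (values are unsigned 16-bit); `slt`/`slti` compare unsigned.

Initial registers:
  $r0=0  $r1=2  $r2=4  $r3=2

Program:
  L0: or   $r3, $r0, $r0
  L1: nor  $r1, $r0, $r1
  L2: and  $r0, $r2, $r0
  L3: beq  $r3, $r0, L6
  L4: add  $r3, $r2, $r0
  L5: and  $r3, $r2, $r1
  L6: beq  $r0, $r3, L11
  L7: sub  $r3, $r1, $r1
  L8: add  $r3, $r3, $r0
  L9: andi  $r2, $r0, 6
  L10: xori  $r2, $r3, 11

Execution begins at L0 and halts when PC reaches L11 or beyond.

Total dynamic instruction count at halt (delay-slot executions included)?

PC=0  or   $r3, $r0, $r0     | $r0=0 $r1=2 $r2=4 $r3=0
PC=1  nor  $r1, $r0, $r1     | $r0=0 $r1=65533 $r2=4 $r3=0
PC=2  and  $r0, $r2, $r0     | $r0=0 $r1=65533 $r2=4 $r3=0
PC=3  beq  $r3, $r0, L6      | $r0=0 $r1=65533 $r2=4 $r3=0  [TAKEN]
PC=4  add  $r3, $r2, $r0     | $r0=0 $r1=65533 $r2=4 $r3=4
PC=6  beq  $r0, $r3, L11     | $r0=0 $r1=65533 $r2=4 $r3=4  [not taken]
PC=7  sub  $r3, $r1, $r1     | $r0=0 $r1=65533 $r2=4 $r3=0
PC=8  add  $r3, $r3, $r0     | $r0=0 $r1=65533 $r2=4 $r3=0
PC=9  andi  $r2, $r0, 6      | $r0=0 $r1=65533 $r2=0 $r3=0
PC=10 xori  $r2, $r3, 11     | $r0=0 $r1=65533 $r2=11 $r3=0

10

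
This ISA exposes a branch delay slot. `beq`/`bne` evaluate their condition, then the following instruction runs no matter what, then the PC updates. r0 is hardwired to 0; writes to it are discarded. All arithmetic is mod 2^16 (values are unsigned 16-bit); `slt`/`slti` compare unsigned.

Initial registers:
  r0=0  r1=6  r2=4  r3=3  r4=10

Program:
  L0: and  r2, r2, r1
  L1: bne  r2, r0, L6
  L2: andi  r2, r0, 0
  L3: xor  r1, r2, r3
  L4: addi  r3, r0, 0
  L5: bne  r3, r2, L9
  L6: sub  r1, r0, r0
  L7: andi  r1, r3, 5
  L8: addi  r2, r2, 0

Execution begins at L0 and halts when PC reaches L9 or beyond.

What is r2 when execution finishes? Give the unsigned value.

0

[0] and  r2, r2, r1  →  {r0:0, r1:6, r2:4, r3:3, r4:10}
[1] bne  r2, r0, L6  →  {r0:0, r1:6, r2:4, r3:3, r4:10}  ⟨branch taken⟩
[2] andi  r2, r0, 0  →  {r0:0, r1:6, r2:0, r3:3, r4:10}
[6] sub  r1, r0, r0  →  {r0:0, r1:0, r2:0, r3:3, r4:10}
[7] andi  r1, r3, 5  →  {r0:0, r1:1, r2:0, r3:3, r4:10}
[8] addi  r2, r2, 0  →  {r0:0, r1:1, r2:0, r3:3, r4:10}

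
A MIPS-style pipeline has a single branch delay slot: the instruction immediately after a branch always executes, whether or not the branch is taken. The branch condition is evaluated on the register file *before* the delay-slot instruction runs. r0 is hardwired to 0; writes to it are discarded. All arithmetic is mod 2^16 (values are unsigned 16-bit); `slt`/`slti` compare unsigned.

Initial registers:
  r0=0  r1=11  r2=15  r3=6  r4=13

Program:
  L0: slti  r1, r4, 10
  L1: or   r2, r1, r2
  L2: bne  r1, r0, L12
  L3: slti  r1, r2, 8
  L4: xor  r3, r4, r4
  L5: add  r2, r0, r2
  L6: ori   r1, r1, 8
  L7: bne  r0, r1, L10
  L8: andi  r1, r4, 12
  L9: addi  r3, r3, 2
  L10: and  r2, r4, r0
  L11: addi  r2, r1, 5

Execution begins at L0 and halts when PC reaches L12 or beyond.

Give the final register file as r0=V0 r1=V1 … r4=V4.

  step pc=0: slti  r1, r4, 10  regs=(0,0,15,6,13)
  step pc=1: or   r2, r1, r2  regs=(0,0,15,6,13)
  step pc=2: bne  r1, r0, L12  cond=F  regs=(0,0,15,6,13)
  step pc=3: slti  r1, r2, 8  regs=(0,0,15,6,13)
  step pc=4: xor  r3, r4, r4  regs=(0,0,15,0,13)
  step pc=5: add  r2, r0, r2  regs=(0,0,15,0,13)
  step pc=6: ori   r1, r1, 8  regs=(0,8,15,0,13)
  step pc=7: bne  r0, r1, L10  cond=T  regs=(0,8,15,0,13)
  step pc=8: andi  r1, r4, 12  regs=(0,12,15,0,13)
  step pc=10: and  r2, r4, r0  regs=(0,12,0,0,13)
  step pc=11: addi  r2, r1, 5  regs=(0,12,17,0,13)

r0=0 r1=12 r2=17 r3=0 r4=13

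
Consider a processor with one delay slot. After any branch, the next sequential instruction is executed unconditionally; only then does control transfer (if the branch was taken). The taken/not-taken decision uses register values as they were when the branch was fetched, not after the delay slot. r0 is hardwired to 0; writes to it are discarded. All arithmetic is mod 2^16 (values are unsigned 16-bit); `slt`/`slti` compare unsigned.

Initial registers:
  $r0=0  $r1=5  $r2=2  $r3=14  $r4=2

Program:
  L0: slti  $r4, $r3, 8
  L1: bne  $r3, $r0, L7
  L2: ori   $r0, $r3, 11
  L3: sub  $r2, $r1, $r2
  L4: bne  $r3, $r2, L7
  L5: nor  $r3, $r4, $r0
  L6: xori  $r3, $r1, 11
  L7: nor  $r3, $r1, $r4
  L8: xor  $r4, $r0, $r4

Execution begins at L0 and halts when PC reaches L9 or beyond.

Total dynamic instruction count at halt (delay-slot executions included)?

5

[0] slti  $r4, $r3, 8  →  {$r0:0, $r1:5, $r2:2, $r3:14, $r4:0}
[1] bne  $r3, $r0, L7  →  {$r0:0, $r1:5, $r2:2, $r3:14, $r4:0}  ⟨branch taken⟩
[2] ori   $r0, $r3, 11  →  {$r0:0, $r1:5, $r2:2, $r3:14, $r4:0}
[7] nor  $r3, $r1, $r4  →  {$r0:0, $r1:5, $r2:2, $r3:65530, $r4:0}
[8] xor  $r4, $r0, $r4  →  {$r0:0, $r1:5, $r2:2, $r3:65530, $r4:0}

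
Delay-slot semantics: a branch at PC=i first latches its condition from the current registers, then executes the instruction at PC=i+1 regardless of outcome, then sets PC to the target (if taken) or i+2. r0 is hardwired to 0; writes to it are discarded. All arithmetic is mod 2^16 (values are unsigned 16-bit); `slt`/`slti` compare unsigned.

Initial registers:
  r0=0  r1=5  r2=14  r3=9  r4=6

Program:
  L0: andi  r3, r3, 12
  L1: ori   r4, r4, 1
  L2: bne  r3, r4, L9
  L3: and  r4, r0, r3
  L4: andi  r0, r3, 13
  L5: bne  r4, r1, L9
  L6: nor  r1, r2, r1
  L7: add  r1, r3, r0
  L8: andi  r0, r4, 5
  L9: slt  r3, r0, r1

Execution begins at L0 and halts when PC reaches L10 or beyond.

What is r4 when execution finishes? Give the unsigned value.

0

#0 andi  r3, r3, 12 ; 0/5/14/8/6
#1 ori   r4, r4, 1 ; 0/5/14/8/7
#2 bne  r3, r4, L9 ; 0/5/14/8/7 ; →target
#3 and  r4, r0, r3 ; 0/5/14/8/0
#9 slt  r3, r0, r1 ; 0/5/14/1/0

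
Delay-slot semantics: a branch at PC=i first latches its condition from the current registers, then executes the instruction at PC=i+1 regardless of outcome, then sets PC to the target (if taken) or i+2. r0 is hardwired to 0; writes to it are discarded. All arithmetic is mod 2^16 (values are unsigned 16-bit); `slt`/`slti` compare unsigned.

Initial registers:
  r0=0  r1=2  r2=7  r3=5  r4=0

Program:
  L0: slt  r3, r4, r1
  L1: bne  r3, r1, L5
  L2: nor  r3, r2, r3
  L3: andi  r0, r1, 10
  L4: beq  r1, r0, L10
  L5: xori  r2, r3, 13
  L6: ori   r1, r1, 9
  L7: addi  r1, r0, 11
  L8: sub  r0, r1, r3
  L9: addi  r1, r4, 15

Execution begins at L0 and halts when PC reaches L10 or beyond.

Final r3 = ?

65528

#0 slt  r3, r4, r1 ; 0/2/7/1/0
#1 bne  r3, r1, L5 ; 0/2/7/1/0 ; →target
#2 nor  r3, r2, r3 ; 0/2/7/65528/0
#5 xori  r2, r3, 13 ; 0/2/65525/65528/0
#6 ori   r1, r1, 9 ; 0/11/65525/65528/0
#7 addi  r1, r0, 11 ; 0/11/65525/65528/0
#8 sub  r0, r1, r3 ; 0/11/65525/65528/0
#9 addi  r1, r4, 15 ; 0/15/65525/65528/0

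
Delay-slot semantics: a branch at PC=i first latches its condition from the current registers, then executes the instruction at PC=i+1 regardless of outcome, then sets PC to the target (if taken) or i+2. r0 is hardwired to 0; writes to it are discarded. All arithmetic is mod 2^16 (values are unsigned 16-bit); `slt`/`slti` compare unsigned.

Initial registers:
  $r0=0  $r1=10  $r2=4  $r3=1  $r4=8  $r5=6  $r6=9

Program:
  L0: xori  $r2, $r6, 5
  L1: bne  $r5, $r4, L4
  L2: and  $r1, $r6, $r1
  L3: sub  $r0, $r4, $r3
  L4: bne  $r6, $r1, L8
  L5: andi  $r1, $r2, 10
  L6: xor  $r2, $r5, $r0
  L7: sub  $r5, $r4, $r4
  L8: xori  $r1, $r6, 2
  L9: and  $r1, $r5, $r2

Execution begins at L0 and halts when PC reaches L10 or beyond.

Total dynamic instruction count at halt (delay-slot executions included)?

7

  step pc=0: xori  $r2, $r6, 5  regs=(0,10,12,1,8,6,9)
  step pc=1: bne  $r5, $r4, L4  cond=T  regs=(0,10,12,1,8,6,9)
  step pc=2: and  $r1, $r6, $r1  regs=(0,8,12,1,8,6,9)
  step pc=4: bne  $r6, $r1, L8  cond=T  regs=(0,8,12,1,8,6,9)
  step pc=5: andi  $r1, $r2, 10  regs=(0,8,12,1,8,6,9)
  step pc=8: xori  $r1, $r6, 2  regs=(0,11,12,1,8,6,9)
  step pc=9: and  $r1, $r5, $r2  regs=(0,4,12,1,8,6,9)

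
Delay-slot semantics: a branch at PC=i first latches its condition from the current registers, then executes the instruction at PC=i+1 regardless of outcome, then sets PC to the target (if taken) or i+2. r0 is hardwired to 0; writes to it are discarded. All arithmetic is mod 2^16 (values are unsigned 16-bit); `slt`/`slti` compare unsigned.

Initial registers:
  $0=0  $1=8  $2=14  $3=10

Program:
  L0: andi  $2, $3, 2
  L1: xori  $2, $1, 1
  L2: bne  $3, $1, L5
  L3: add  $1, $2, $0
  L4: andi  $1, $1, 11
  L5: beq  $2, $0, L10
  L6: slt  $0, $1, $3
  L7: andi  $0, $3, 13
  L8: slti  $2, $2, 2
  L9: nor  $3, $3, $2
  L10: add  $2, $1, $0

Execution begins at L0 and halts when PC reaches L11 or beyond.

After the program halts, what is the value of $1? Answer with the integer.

9

[0] andi  $2, $3, 2  →  {$0:0, $1:8, $2:2, $3:10}
[1] xori  $2, $1, 1  →  {$0:0, $1:8, $2:9, $3:10}
[2] bne  $3, $1, L5  →  {$0:0, $1:8, $2:9, $3:10}  ⟨branch taken⟩
[3] add  $1, $2, $0  →  {$0:0, $1:9, $2:9, $3:10}
[5] beq  $2, $0, L10  →  {$0:0, $1:9, $2:9, $3:10}  ⟨branch fallthrough⟩
[6] slt  $0, $1, $3  →  {$0:0, $1:9, $2:9, $3:10}
[7] andi  $0, $3, 13  →  {$0:0, $1:9, $2:9, $3:10}
[8] slti  $2, $2, 2  →  {$0:0, $1:9, $2:0, $3:10}
[9] nor  $3, $3, $2  →  {$0:0, $1:9, $2:0, $3:65525}
[10] add  $2, $1, $0  →  {$0:0, $1:9, $2:9, $3:65525}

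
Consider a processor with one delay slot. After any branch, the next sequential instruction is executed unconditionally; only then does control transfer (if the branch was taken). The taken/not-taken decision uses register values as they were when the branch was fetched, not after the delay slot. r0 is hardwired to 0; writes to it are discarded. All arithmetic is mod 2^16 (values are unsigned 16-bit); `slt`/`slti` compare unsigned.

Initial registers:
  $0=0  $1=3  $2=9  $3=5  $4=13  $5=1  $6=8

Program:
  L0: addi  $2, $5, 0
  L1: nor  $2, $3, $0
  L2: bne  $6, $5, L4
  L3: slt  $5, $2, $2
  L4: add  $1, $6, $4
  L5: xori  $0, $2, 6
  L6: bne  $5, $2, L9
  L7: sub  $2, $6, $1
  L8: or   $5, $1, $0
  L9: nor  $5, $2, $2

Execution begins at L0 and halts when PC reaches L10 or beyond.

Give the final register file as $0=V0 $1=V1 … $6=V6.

$0=0 $1=21 $2=65523 $3=5 $4=13 $5=12 $6=8

#0 addi  $2, $5, 0 ; 0/3/1/5/13/1/8
#1 nor  $2, $3, $0 ; 0/3/65530/5/13/1/8
#2 bne  $6, $5, L4 ; 0/3/65530/5/13/1/8 ; →target
#3 slt  $5, $2, $2 ; 0/3/65530/5/13/0/8
#4 add  $1, $6, $4 ; 0/21/65530/5/13/0/8
#5 xori  $0, $2, 6 ; 0/21/65530/5/13/0/8
#6 bne  $5, $2, L9 ; 0/21/65530/5/13/0/8 ; →target
#7 sub  $2, $6, $1 ; 0/21/65523/5/13/0/8
#9 nor  $5, $2, $2 ; 0/21/65523/5/13/12/8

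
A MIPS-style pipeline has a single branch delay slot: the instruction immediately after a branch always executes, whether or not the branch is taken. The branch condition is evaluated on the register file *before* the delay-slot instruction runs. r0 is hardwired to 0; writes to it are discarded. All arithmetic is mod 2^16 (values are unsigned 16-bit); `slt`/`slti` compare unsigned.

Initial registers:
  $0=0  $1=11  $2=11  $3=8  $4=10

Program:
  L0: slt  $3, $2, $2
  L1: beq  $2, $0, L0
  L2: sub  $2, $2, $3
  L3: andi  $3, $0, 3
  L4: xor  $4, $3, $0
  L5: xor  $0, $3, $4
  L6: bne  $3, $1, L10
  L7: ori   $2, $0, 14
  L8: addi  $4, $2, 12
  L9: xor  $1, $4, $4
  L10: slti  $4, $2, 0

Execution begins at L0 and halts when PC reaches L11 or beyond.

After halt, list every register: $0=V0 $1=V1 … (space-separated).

$0=0 $1=11 $2=14 $3=0 $4=0

  step pc=0: slt  $3, $2, $2  regs=(0,11,11,0,10)
  step pc=1: beq  $2, $0, L0  cond=F  regs=(0,11,11,0,10)
  step pc=2: sub  $2, $2, $3  regs=(0,11,11,0,10)
  step pc=3: andi  $3, $0, 3  regs=(0,11,11,0,10)
  step pc=4: xor  $4, $3, $0  regs=(0,11,11,0,0)
  step pc=5: xor  $0, $3, $4  regs=(0,11,11,0,0)
  step pc=6: bne  $3, $1, L10  cond=T  regs=(0,11,11,0,0)
  step pc=7: ori   $2, $0, 14  regs=(0,11,14,0,0)
  step pc=10: slti  $4, $2, 0  regs=(0,11,14,0,0)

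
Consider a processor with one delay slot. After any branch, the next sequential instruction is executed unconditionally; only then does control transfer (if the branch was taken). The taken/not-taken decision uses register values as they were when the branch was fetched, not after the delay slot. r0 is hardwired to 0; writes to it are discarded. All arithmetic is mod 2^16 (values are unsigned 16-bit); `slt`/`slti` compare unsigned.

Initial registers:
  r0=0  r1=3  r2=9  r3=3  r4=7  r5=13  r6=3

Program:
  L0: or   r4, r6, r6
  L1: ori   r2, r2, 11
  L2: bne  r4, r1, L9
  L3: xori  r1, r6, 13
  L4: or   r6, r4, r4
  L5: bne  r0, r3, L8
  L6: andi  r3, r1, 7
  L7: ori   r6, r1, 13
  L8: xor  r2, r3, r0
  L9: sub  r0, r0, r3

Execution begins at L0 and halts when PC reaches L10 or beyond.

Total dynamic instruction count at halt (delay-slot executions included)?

9

#0 or   r4, r6, r6 ; 0/3/9/3/3/13/3
#1 ori   r2, r2, 11 ; 0/3/11/3/3/13/3
#2 bne  r4, r1, L9 ; 0/3/11/3/3/13/3 ; →fallthru
#3 xori  r1, r6, 13 ; 0/14/11/3/3/13/3
#4 or   r6, r4, r4 ; 0/14/11/3/3/13/3
#5 bne  r0, r3, L8 ; 0/14/11/3/3/13/3 ; →target
#6 andi  r3, r1, 7 ; 0/14/11/6/3/13/3
#8 xor  r2, r3, r0 ; 0/14/6/6/3/13/3
#9 sub  r0, r0, r3 ; 0/14/6/6/3/13/3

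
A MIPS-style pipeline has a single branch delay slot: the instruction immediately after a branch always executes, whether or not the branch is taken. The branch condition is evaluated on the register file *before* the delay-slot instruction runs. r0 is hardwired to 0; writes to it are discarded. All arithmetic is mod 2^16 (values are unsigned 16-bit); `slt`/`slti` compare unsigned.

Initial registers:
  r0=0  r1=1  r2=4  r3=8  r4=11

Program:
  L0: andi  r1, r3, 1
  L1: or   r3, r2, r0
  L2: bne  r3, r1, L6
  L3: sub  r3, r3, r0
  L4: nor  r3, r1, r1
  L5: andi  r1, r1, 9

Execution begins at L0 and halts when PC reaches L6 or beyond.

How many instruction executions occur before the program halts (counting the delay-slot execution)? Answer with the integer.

PC=0  andi  r1, r3, 1        | r0=0 r1=0 r2=4 r3=8 r4=11
PC=1  or   r3, r2, r0        | r0=0 r1=0 r2=4 r3=4 r4=11
PC=2  bne  r3, r1, L6        | r0=0 r1=0 r2=4 r3=4 r4=11  [TAKEN]
PC=3  sub  r3, r3, r0        | r0=0 r1=0 r2=4 r3=4 r4=11

4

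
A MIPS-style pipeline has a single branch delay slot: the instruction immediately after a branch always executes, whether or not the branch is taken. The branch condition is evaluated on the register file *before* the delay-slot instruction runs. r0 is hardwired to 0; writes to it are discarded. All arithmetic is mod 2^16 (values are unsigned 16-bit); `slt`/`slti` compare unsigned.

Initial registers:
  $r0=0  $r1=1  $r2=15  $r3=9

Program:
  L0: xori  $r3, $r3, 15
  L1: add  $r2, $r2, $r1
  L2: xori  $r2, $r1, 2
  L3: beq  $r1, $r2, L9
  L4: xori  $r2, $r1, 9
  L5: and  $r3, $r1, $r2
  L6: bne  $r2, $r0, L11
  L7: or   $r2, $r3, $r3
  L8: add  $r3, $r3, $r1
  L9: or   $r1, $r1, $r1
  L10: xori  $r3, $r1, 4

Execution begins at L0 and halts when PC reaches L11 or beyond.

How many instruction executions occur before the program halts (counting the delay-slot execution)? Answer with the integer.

#0 xori  $r3, $r3, 15 ; 0/1/15/6
#1 add  $r2, $r2, $r1 ; 0/1/16/6
#2 xori  $r2, $r1, 2 ; 0/1/3/6
#3 beq  $r1, $r2, L9 ; 0/1/3/6 ; →fallthru
#4 xori  $r2, $r1, 9 ; 0/1/8/6
#5 and  $r3, $r1, $r2 ; 0/1/8/0
#6 bne  $r2, $r0, L11 ; 0/1/8/0 ; →target
#7 or   $r2, $r3, $r3 ; 0/1/0/0

8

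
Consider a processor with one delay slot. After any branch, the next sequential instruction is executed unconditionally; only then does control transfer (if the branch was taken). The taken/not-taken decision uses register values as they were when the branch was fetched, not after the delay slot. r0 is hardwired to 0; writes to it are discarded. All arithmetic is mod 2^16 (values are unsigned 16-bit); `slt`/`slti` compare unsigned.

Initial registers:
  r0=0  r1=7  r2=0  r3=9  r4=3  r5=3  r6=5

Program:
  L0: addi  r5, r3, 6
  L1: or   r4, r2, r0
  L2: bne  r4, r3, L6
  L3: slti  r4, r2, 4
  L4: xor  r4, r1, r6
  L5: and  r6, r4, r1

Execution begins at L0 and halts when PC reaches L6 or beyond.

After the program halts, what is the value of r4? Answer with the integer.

#0 addi  r5, r3, 6 ; 0/7/0/9/3/15/5
#1 or   r4, r2, r0 ; 0/7/0/9/0/15/5
#2 bne  r4, r3, L6 ; 0/7/0/9/0/15/5 ; →target
#3 slti  r4, r2, 4 ; 0/7/0/9/1/15/5

1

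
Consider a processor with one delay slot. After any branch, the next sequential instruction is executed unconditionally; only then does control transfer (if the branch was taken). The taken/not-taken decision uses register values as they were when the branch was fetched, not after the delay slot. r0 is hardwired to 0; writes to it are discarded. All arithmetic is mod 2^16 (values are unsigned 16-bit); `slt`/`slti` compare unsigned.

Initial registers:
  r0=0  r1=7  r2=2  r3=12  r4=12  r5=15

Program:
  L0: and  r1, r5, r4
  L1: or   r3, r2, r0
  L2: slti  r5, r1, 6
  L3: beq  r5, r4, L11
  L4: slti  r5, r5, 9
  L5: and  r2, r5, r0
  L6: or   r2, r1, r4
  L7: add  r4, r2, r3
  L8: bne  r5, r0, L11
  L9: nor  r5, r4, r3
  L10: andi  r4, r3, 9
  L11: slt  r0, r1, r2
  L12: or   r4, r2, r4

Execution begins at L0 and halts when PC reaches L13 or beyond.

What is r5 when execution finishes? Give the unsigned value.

65521

PC=0  and  r1, r5, r4        | r0=0 r1=12 r2=2 r3=12 r4=12 r5=15
PC=1  or   r3, r2, r0        | r0=0 r1=12 r2=2 r3=2 r4=12 r5=15
PC=2  slti  r5, r1, 6        | r0=0 r1=12 r2=2 r3=2 r4=12 r5=0
PC=3  beq  r5, r4, L11       | r0=0 r1=12 r2=2 r3=2 r4=12 r5=0  [not taken]
PC=4  slti  r5, r5, 9        | r0=0 r1=12 r2=2 r3=2 r4=12 r5=1
PC=5  and  r2, r5, r0        | r0=0 r1=12 r2=0 r3=2 r4=12 r5=1
PC=6  or   r2, r1, r4        | r0=0 r1=12 r2=12 r3=2 r4=12 r5=1
PC=7  add  r4, r2, r3        | r0=0 r1=12 r2=12 r3=2 r4=14 r5=1
PC=8  bne  r5, r0, L11       | r0=0 r1=12 r2=12 r3=2 r4=14 r5=1  [TAKEN]
PC=9  nor  r5, r4, r3        | r0=0 r1=12 r2=12 r3=2 r4=14 r5=65521
PC=11 slt  r0, r1, r2        | r0=0 r1=12 r2=12 r3=2 r4=14 r5=65521
PC=12 or   r4, r2, r4        | r0=0 r1=12 r2=12 r3=2 r4=14 r5=65521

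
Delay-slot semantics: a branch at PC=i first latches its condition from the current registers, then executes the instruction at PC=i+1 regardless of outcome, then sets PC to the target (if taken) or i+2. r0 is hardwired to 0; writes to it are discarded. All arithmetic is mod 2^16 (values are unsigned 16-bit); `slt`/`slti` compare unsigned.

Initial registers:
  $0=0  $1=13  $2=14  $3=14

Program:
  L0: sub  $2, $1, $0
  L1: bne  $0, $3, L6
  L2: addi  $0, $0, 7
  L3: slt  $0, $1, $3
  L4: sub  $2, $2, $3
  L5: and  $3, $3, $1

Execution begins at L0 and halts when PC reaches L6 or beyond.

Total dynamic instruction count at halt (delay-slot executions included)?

PC=0  sub  $2, $1, $0        | $0=0 $1=13 $2=13 $3=14
PC=1  bne  $0, $3, L6        | $0=0 $1=13 $2=13 $3=14  [TAKEN]
PC=2  addi  $0, $0, 7        | $0=0 $1=13 $2=13 $3=14

3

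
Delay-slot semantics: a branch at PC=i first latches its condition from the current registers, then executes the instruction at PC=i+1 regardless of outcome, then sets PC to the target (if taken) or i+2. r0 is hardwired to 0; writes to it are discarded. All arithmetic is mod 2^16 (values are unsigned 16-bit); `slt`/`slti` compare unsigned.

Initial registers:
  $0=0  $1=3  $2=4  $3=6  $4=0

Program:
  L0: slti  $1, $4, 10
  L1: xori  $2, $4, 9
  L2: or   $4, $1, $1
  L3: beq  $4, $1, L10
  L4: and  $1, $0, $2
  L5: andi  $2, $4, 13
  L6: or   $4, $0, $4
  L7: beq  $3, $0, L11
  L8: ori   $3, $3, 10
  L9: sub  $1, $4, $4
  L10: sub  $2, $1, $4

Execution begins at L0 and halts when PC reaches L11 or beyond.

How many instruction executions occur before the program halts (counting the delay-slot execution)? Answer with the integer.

  step pc=0: slti  $1, $4, 10  regs=(0,1,4,6,0)
  step pc=1: xori  $2, $4, 9  regs=(0,1,9,6,0)
  step pc=2: or   $4, $1, $1  regs=(0,1,9,6,1)
  step pc=3: beq  $4, $1, L10  cond=T  regs=(0,1,9,6,1)
  step pc=4: and  $1, $0, $2  regs=(0,0,9,6,1)
  step pc=10: sub  $2, $1, $4  regs=(0,0,65535,6,1)

6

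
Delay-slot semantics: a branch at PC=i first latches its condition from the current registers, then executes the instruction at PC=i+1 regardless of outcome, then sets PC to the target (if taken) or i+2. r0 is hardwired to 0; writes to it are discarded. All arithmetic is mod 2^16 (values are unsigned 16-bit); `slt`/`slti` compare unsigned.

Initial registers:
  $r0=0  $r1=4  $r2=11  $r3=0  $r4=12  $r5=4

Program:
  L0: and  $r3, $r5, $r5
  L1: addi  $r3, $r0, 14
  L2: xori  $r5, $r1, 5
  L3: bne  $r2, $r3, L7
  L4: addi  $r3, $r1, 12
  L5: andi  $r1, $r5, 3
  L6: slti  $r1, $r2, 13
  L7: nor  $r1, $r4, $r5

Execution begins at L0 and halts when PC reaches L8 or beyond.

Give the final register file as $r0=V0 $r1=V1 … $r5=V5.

$r0=0 $r1=65522 $r2=11 $r3=16 $r4=12 $r5=1

  step pc=0: and  $r3, $r5, $r5  regs=(0,4,11,4,12,4)
  step pc=1: addi  $r3, $r0, 14  regs=(0,4,11,14,12,4)
  step pc=2: xori  $r5, $r1, 5  regs=(0,4,11,14,12,1)
  step pc=3: bne  $r2, $r3, L7  cond=T  regs=(0,4,11,14,12,1)
  step pc=4: addi  $r3, $r1, 12  regs=(0,4,11,16,12,1)
  step pc=7: nor  $r1, $r4, $r5  regs=(0,65522,11,16,12,1)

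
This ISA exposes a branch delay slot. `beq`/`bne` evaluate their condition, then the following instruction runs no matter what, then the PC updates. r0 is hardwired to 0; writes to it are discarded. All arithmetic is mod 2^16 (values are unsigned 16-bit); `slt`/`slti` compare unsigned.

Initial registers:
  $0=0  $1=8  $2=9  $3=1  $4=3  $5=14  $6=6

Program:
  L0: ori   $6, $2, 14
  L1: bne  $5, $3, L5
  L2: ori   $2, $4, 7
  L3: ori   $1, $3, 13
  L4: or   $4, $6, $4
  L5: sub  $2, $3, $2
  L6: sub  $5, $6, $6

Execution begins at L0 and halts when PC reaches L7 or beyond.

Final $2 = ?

  step pc=0: ori   $6, $2, 14  regs=(0,8,9,1,3,14,15)
  step pc=1: bne  $5, $3, L5  cond=T  regs=(0,8,9,1,3,14,15)
  step pc=2: ori   $2, $4, 7  regs=(0,8,7,1,3,14,15)
  step pc=5: sub  $2, $3, $2  regs=(0,8,65530,1,3,14,15)
  step pc=6: sub  $5, $6, $6  regs=(0,8,65530,1,3,0,15)

65530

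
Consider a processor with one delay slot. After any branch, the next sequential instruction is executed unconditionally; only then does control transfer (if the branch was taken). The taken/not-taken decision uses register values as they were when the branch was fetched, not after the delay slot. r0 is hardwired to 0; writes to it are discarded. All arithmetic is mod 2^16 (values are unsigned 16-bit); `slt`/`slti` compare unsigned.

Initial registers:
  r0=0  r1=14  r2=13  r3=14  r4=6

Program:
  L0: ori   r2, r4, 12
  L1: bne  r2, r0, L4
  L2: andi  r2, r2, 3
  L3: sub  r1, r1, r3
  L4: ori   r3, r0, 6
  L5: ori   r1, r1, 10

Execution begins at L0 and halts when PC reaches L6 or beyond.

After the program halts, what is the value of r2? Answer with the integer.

2

[0] ori   r2, r4, 12  →  {r0:0, r1:14, r2:14, r3:14, r4:6}
[1] bne  r2, r0, L4  →  {r0:0, r1:14, r2:14, r3:14, r4:6}  ⟨branch taken⟩
[2] andi  r2, r2, 3  →  {r0:0, r1:14, r2:2, r3:14, r4:6}
[4] ori   r3, r0, 6  →  {r0:0, r1:14, r2:2, r3:6, r4:6}
[5] ori   r1, r1, 10  →  {r0:0, r1:14, r2:2, r3:6, r4:6}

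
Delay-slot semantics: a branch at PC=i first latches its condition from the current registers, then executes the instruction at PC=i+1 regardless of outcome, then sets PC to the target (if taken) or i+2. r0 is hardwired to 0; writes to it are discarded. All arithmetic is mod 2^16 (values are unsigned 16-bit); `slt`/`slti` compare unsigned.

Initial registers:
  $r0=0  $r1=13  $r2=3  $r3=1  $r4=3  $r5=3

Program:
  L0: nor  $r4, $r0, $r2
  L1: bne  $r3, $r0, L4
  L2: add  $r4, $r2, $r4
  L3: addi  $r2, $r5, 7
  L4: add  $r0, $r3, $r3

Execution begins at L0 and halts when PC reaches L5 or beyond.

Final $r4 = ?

65535

PC=0  nor  $r4, $r0, $r2     | $r0=0 $r1=13 $r2=3 $r3=1 $r4=65532 $r5=3
PC=1  bne  $r3, $r0, L4      | $r0=0 $r1=13 $r2=3 $r3=1 $r4=65532 $r5=3  [TAKEN]
PC=2  add  $r4, $r2, $r4     | $r0=0 $r1=13 $r2=3 $r3=1 $r4=65535 $r5=3
PC=4  add  $r0, $r3, $r3     | $r0=0 $r1=13 $r2=3 $r3=1 $r4=65535 $r5=3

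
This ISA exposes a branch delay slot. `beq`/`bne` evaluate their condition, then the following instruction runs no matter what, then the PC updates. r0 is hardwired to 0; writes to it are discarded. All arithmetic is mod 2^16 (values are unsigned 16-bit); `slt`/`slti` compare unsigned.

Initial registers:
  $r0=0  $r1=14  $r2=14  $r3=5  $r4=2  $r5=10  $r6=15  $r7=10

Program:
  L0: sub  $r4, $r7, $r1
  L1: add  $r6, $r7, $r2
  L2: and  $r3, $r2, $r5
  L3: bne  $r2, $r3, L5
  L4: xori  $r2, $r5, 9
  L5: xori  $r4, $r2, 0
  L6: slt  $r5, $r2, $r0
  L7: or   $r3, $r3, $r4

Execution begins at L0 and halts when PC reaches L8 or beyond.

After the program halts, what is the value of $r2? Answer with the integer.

PC=0  sub  $r4, $r7, $r1     | $r0=0 $r1=14 $r2=14 $r3=5 $r4=65532 $r5=10 $r6=15 $r7=10
PC=1  add  $r6, $r7, $r2     | $r0=0 $r1=14 $r2=14 $r3=5 $r4=65532 $r5=10 $r6=24 $r7=10
PC=2  and  $r3, $r2, $r5     | $r0=0 $r1=14 $r2=14 $r3=10 $r4=65532 $r5=10 $r6=24 $r7=10
PC=3  bne  $r2, $r3, L5      | $r0=0 $r1=14 $r2=14 $r3=10 $r4=65532 $r5=10 $r6=24 $r7=10  [TAKEN]
PC=4  xori  $r2, $r5, 9      | $r0=0 $r1=14 $r2=3 $r3=10 $r4=65532 $r5=10 $r6=24 $r7=10
PC=5  xori  $r4, $r2, 0      | $r0=0 $r1=14 $r2=3 $r3=10 $r4=3 $r5=10 $r6=24 $r7=10
PC=6  slt  $r5, $r2, $r0     | $r0=0 $r1=14 $r2=3 $r3=10 $r4=3 $r5=0 $r6=24 $r7=10
PC=7  or   $r3, $r3, $r4     | $r0=0 $r1=14 $r2=3 $r3=11 $r4=3 $r5=0 $r6=24 $r7=10

3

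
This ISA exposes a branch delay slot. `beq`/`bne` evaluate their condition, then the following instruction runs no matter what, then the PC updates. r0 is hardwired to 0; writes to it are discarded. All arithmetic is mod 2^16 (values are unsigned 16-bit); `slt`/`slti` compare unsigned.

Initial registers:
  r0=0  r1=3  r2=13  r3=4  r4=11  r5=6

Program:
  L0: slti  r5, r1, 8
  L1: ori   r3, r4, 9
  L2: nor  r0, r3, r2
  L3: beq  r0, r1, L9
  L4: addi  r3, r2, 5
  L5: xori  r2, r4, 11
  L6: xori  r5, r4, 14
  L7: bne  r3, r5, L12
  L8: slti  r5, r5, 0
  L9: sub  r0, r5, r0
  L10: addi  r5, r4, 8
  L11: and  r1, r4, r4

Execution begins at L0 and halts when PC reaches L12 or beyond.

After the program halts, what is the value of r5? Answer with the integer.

PC=0  slti  r5, r1, 8        | r0=0 r1=3 r2=13 r3=4 r4=11 r5=1
PC=1  ori   r3, r4, 9        | r0=0 r1=3 r2=13 r3=11 r4=11 r5=1
PC=2  nor  r0, r3, r2        | r0=0 r1=3 r2=13 r3=11 r4=11 r5=1
PC=3  beq  r0, r1, L9        | r0=0 r1=3 r2=13 r3=11 r4=11 r5=1  [not taken]
PC=4  addi  r3, r2, 5        | r0=0 r1=3 r2=13 r3=18 r4=11 r5=1
PC=5  xori  r2, r4, 11       | r0=0 r1=3 r2=0 r3=18 r4=11 r5=1
PC=6  xori  r5, r4, 14       | r0=0 r1=3 r2=0 r3=18 r4=11 r5=5
PC=7  bne  r3, r5, L12       | r0=0 r1=3 r2=0 r3=18 r4=11 r5=5  [TAKEN]
PC=8  slti  r5, r5, 0        | r0=0 r1=3 r2=0 r3=18 r4=11 r5=0

0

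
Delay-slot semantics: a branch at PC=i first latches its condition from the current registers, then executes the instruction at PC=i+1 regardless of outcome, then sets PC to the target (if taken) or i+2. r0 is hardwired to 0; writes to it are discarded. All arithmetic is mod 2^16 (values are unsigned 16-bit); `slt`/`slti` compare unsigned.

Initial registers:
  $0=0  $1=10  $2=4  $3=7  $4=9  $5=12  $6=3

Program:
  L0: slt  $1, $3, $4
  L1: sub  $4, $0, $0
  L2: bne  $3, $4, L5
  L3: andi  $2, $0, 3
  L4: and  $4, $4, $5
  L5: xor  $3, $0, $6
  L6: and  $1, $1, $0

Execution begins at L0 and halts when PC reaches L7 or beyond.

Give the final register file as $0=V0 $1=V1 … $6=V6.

  step pc=0: slt  $1, $3, $4  regs=(0,1,4,7,9,12,3)
  step pc=1: sub  $4, $0, $0  regs=(0,1,4,7,0,12,3)
  step pc=2: bne  $3, $4, L5  cond=T  regs=(0,1,4,7,0,12,3)
  step pc=3: andi  $2, $0, 3  regs=(0,1,0,7,0,12,3)
  step pc=5: xor  $3, $0, $6  regs=(0,1,0,3,0,12,3)
  step pc=6: and  $1, $1, $0  regs=(0,0,0,3,0,12,3)

$0=0 $1=0 $2=0 $3=3 $4=0 $5=12 $6=3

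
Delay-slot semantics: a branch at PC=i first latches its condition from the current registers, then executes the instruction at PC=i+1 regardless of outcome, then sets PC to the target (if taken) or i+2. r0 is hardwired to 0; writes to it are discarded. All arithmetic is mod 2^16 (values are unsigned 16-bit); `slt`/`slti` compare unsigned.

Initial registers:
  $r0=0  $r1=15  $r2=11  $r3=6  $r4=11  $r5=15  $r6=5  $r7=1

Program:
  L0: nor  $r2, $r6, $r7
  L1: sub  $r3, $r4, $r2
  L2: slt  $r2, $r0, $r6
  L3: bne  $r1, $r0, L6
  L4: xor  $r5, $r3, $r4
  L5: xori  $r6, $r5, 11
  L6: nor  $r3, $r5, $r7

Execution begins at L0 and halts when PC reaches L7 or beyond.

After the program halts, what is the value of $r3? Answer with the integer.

PC=0  nor  $r2, $r6, $r7     | $r0=0 $r1=15 $r2=65530 $r3=6 $r4=11 $r5=15 $r6=5 $r7=1
PC=1  sub  $r3, $r4, $r2     | $r0=0 $r1=15 $r2=65530 $r3=17 $r4=11 $r5=15 $r6=5 $r7=1
PC=2  slt  $r2, $r0, $r6     | $r0=0 $r1=15 $r2=1 $r3=17 $r4=11 $r5=15 $r6=5 $r7=1
PC=3  bne  $r1, $r0, L6      | $r0=0 $r1=15 $r2=1 $r3=17 $r4=11 $r5=15 $r6=5 $r7=1  [TAKEN]
PC=4  xor  $r5, $r3, $r4     | $r0=0 $r1=15 $r2=1 $r3=17 $r4=11 $r5=26 $r6=5 $r7=1
PC=6  nor  $r3, $r5, $r7     | $r0=0 $r1=15 $r2=1 $r3=65508 $r4=11 $r5=26 $r6=5 $r7=1

65508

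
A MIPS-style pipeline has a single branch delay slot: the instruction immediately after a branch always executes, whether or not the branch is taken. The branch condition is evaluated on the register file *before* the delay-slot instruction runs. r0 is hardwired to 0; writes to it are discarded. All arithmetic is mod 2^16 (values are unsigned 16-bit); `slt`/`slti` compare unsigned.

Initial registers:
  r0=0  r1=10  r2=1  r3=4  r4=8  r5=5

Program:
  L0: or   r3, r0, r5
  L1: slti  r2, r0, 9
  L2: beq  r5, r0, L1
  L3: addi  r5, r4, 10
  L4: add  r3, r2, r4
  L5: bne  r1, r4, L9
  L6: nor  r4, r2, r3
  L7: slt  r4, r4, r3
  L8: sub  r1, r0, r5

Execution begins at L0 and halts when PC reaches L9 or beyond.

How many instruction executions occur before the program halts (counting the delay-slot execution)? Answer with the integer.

#0 or   r3, r0, r5 ; 0/10/1/5/8/5
#1 slti  r2, r0, 9 ; 0/10/1/5/8/5
#2 beq  r5, r0, L1 ; 0/10/1/5/8/5 ; →fallthru
#3 addi  r5, r4, 10 ; 0/10/1/5/8/18
#4 add  r3, r2, r4 ; 0/10/1/9/8/18
#5 bne  r1, r4, L9 ; 0/10/1/9/8/18 ; →target
#6 nor  r4, r2, r3 ; 0/10/1/9/65526/18

7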